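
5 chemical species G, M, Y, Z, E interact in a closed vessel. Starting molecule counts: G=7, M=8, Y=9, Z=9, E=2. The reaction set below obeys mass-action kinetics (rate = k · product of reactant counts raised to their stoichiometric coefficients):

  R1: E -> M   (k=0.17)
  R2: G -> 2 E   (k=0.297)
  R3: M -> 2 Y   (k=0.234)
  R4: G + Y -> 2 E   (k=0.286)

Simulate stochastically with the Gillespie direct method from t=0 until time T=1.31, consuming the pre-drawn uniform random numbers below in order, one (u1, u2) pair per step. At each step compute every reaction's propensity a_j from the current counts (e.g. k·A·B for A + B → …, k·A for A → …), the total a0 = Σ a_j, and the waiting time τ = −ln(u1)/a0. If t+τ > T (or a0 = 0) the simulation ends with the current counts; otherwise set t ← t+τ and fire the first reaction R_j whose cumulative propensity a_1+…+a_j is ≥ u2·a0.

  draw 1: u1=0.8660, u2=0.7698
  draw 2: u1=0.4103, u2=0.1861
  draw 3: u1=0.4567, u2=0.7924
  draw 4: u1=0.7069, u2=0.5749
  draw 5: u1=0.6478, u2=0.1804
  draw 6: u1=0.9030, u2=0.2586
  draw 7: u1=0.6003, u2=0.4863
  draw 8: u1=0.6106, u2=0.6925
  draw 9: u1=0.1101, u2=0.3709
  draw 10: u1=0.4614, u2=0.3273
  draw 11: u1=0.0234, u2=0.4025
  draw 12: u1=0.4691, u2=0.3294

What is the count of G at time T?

t=0.000: G=7 M=8 Y=9 Z=9 E=2
Draw 1: a1=0.340, a2=2.079, a3=1.872, a4=18.018, a0=22.309; τ=−ln(0.8660)/22.309=0.006 → t=0.006; u2·a0=0.7698·22.309=17.173; a1+…+a3=4.291 < 17.173 ≤ a1+…+a4=22.309 → R4 fires; G=6 M=8 Y=8 Z=9 E=4
Draw 2: a1=0.680, a2=1.782, a3=1.872, a4=13.728, a0=18.062; τ=−ln(0.4103)/18.062=0.049 → t=0.056; u2·a0=0.1861·18.062=3.361; a1+a2=2.462 < 3.361 ≤ a1+…+a3=4.334 → R3 fires; G=6 M=7 Y=10 Z=9 E=4
Draw 3: a1=0.680, a2=1.782, a3=1.638, a4=17.160, a0=21.260; τ=−ln(0.4567)/21.260=0.037 → t=0.093; u2·a0=0.7924·21.260=16.846; a1+…+a3=4.100 < 16.846 ≤ a1+…+a4=21.260 → R4 fires; G=5 M=7 Y=9 Z=9 E=6
Draw 4: a1=1.020, a2=1.485, a3=1.638, a4=12.870, a0=17.013; τ=−ln(0.7069)/17.013=0.020 → t=0.113; u2·a0=0.5749·17.013=9.781; a1+…+a3=4.143 < 9.781 ≤ a1+…+a4=17.013 → R4 fires; G=4 M=7 Y=8 Z=9 E=8
Draw 5: a1=1.360, a2=1.188, a3=1.638, a4=9.152, a0=13.338; τ=−ln(0.6478)/13.338=0.033 → t=0.146; u2·a0=0.1804·13.338=2.406; a1=1.360 < 2.406 ≤ a1+a2=2.548 → R2 fires; G=3 M=7 Y=8 Z=9 E=10
Draw 6: a1=1.700, a2=0.891, a3=1.638, a4=6.864, a0=11.093; τ=−ln(0.9030)/11.093=0.009 → t=0.155; u2·a0=0.2586·11.093=2.869; a1+a2=2.591 < 2.869 ≤ a1+…+a3=4.229 → R3 fires; G=3 M=6 Y=10 Z=9 E=10
Draw 7: a1=1.700, a2=0.891, a3=1.404, a4=8.580, a0=12.575; τ=−ln(0.6003)/12.575=0.041 → t=0.195; u2·a0=0.4863·12.575=6.115; a1+…+a3=3.995 < 6.115 ≤ a1+…+a4=12.575 → R4 fires; G=2 M=6 Y=9 Z=9 E=12
Draw 8: a1=2.040, a2=0.594, a3=1.404, a4=5.148, a0=9.186; τ=−ln(0.6106)/9.186=0.054 → t=0.249; u2·a0=0.6925·9.186=6.361; a1+…+a3=4.038 < 6.361 ≤ a1+…+a4=9.186 → R4 fires; G=1 M=6 Y=8 Z=9 E=14
Draw 9: a1=2.380, a2=0.297, a3=1.404, a4=2.288, a0=6.369; τ=−ln(0.1101)/6.369=0.346 → t=0.595; u2·a0=0.3709·6.369=2.362 ≤ a1=2.380 → R1 fires; G=1 M=7 Y=8 Z=9 E=13
Draw 10: a1=2.210, a2=0.297, a3=1.638, a4=2.288, a0=6.433; τ=−ln(0.4614)/6.433=0.120 → t=0.716; u2·a0=0.3273·6.433=2.106 ≤ a1=2.210 → R1 fires; G=1 M=8 Y=8 Z=9 E=12
Draw 11: a1=2.040, a2=0.297, a3=1.872, a4=2.288, a0=6.497; τ=−ln(0.0234)/6.497=0.578 → t=1.294; u2·a0=0.4025·6.497=2.615; a1+a2=2.337 < 2.615 ≤ a1+…+a3=4.209 → R3 fires; G=1 M=7 Y=10 Z=9 E=12
Draw 12: a1=2.040, a2=0.297, a3=1.638, a4=2.860, a0=6.835; τ=−ln(0.4691)/6.835=0.111 → t=1.404 > T=1.31: stop.
Read off G at T=1.31: 1

G at T = 1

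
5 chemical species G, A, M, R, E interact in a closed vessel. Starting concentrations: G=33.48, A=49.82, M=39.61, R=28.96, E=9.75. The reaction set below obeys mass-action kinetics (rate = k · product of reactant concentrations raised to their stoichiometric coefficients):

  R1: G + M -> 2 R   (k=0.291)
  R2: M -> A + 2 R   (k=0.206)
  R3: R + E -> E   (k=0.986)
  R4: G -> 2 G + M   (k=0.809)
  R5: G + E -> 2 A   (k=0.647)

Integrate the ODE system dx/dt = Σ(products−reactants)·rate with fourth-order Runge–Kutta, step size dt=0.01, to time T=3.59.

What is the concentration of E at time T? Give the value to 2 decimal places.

RK4 with dt=0.01: 359 steps to T=3.59. Trajectory (selected grid times):
t=0.00: G=33.48 A=49.82 M=39.61 R=28.96 E=9.75
t=0.40: G=2.14 A=68.89 M=15.21 R=42.66 E=1.08
t=0.80: G=0.47 A=70.54 M=12.68 R=34.51 E=0.82
t=1.20: G=0.13 A=71.64 M=11.40 R=27.64 E=0.76
t=1.60: G=0.04 A=72.57 M=10.43 R=22.24 E=0.75
t=1.99: G=0.02 A=73.38 M=9.60 R=18.14 E=0.74
t=2.39: G=0.01 A=74.14 M=8.84 R=14.86 E=0.74
t=2.79: G=0.00 A=74.84 M=8.14 R=12.31 E=0.74
t=3.19: G=0.00 A=75.49 M=7.49 R=10.31 E=0.74
t=3.59: G=0.00 A=76.08 M=6.90 R=8.72 E=0.74
Read off E at T=3.59: 0.74

E at T = 0.74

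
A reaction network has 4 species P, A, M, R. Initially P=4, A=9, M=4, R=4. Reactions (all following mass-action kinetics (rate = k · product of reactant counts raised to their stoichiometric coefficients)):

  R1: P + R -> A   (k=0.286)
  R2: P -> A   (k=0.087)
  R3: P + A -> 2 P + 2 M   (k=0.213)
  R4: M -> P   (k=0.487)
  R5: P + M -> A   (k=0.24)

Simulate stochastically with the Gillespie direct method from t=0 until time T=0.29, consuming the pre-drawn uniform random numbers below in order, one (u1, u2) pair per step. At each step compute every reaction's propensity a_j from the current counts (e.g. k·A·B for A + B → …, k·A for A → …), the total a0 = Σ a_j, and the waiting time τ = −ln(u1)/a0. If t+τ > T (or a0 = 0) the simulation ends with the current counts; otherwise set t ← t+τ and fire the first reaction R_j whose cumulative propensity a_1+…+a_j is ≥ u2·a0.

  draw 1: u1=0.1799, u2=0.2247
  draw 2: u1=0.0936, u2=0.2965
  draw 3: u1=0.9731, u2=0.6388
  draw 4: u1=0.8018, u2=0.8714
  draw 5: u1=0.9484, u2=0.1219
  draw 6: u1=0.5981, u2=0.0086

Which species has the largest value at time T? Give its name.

t=0.000: P=4 A=9 M=4 R=4
Draw 1: a1=4.576, a2=0.348, a3=7.668, a4=1.948, a5=3.840, a0=18.380; τ=−ln(0.1799)/18.380=0.093 → t=0.093; u2·a0=0.2247·18.380=4.130 ≤ a1=4.576 → R1 fires; P=3 A=10 M=4 R=3
Draw 2: a1=2.574, a2=0.261, a3=6.390, a4=1.948, a5=2.880, a0=14.053; τ=−ln(0.0936)/14.053=0.169 → t=0.262; u2·a0=0.2965·14.053=4.167; a1+a2=2.835 < 4.167 ≤ a1+…+a3=9.225 → R3 fires; P=4 A=9 M=6 R=3
Draw 3: a1=3.432, a2=0.348, a3=7.668, a4=2.922, a5=5.760, a0=20.130; τ=−ln(0.9731)/20.130=0.001 → t=0.263; u2·a0=0.6388·20.130=12.859; a1+…+a3=11.448 < 12.859 ≤ a1+…+a4=14.370 → R4 fires; P=5 A=9 M=5 R=3
Draw 4: a1=4.290, a2=0.435, a3=9.585, a4=2.435, a5=6.000, a0=22.745; τ=−ln(0.8018)/22.745=0.010 → t=0.273; u2·a0=0.8714·22.745=19.820; a1+…+a4=16.745 < 19.820 ≤ a1+…+a5=22.745 → R5 fires; P=4 A=10 M=4 R=3
Draw 5: a1=3.432, a2=0.348, a3=8.520, a4=1.948, a5=3.840, a0=18.088; τ=−ln(0.9484)/18.088=0.003 → t=0.276; u2·a0=0.1219·18.088=2.205 ≤ a1=3.432 → R1 fires; P=3 A=11 M=4 R=2
Draw 6: a1=1.716, a2=0.261, a3=7.029, a4=1.948, a5=2.880, a0=13.834; τ=−ln(0.5981)/13.834=0.037 → t=0.313 > T=0.29: stop.
At T=0.29: P=3 A=11 M=4 R=2; the largest is A.

Dominant species at T: A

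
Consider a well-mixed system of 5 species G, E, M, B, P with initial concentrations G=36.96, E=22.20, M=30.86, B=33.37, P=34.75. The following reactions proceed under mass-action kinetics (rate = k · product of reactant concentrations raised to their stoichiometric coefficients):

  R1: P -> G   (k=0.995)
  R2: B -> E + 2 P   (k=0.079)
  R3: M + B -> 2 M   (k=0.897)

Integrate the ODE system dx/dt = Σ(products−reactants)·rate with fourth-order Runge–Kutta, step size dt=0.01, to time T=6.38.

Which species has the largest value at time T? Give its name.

Dominant species at T: G

RK4 with dt=0.01: 638 steps to T=6.38. Trajectory (selected grid times):
t=0.00: G=36.96 E=22.20 M=30.86 B=33.37 P=34.75
t=0.71: G=54.63 E=22.26 M=64.17 B=0.00 P=17.21
t=1.42: G=63.35 E=22.26 M=64.17 B=0.00 P=8.49
t=2.13: G=67.65 E=22.26 M=64.17 B=0.00 P=4.19
t=2.84: G=69.77 E=22.26 M=64.17 B=0.00 P=2.07
t=3.54: G=70.81 E=22.26 M=64.17 B=0.00 P=1.03
t=4.25: G=71.33 E=22.26 M=64.17 B=0.00 P=0.51
t=4.96: G=71.59 E=22.26 M=64.17 B=0.00 P=0.25
t=5.67: G=71.72 E=22.26 M=64.17 B=0.00 P=0.12
t=6.38: G=71.78 E=22.26 M=64.17 B=0.00 P=0.06
At T=6.38: G=71.78 E=22.26 M=64.17 B=0.00 P=0.06; the largest is G.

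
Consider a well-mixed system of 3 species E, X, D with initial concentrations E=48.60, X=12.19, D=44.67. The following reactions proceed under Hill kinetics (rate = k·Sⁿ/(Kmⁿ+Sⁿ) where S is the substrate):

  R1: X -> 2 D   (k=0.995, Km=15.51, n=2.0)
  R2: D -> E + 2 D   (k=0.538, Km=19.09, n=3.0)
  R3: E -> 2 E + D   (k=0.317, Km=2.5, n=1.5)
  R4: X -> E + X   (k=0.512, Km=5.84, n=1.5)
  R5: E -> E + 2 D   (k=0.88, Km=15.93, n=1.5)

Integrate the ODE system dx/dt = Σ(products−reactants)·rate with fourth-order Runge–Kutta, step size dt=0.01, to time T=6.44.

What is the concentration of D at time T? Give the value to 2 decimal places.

RK4 with dt=0.01: 644 steps to T=6.44. Trajectory (selected grid times):
t=0.00: E=48.60 X=12.19 D=44.67
t=0.72: E=49.46 X=11.92 D=46.87
t=1.43: E=50.31 X=11.66 D=49.02
t=2.15: E=51.18 X=11.41 D=51.20
t=2.86: E=52.03 X=11.16 D=53.35
t=3.58: E=52.89 X=10.92 D=55.51
t=4.29: E=53.74 X=10.69 D=57.64
t=5.01: E=54.61 X=10.46 D=59.79
t=5.72: E=55.45 X=10.25 D=61.90
t=6.44: E=56.31 X=10.03 D=64.03
Read off D at T=6.44: 64.03

D at T = 64.03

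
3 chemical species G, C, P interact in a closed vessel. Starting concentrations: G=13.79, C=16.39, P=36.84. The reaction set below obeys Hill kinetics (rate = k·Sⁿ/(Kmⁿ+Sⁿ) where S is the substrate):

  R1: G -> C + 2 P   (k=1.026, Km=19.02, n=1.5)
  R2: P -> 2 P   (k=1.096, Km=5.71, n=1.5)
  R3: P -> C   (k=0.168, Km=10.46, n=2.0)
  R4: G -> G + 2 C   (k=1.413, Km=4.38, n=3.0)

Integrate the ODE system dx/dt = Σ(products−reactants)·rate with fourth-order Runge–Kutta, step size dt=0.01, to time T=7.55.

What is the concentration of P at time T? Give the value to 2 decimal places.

P at T = 48.87

RK4 with dt=0.01: 755 steps to T=7.55. Trajectory (selected grid times):
t=0.00: G=13.79 C=16.39 P=36.84
t=0.84: G=13.46 C=19.14 P=38.23
t=1.68: G=13.15 C=21.89 P=39.61
t=2.52: G=12.84 C=24.61 P=40.97
t=3.36: G=12.53 C=27.33 P=42.32
t=4.19: G=12.24 C=30.00 P=43.64
t=5.03: G=11.95 C=32.69 P=44.97
t=5.87: G=11.67 C=35.37 P=46.28
t=6.71: G=11.39 C=38.03 P=47.58
t=7.55: G=11.12 C=40.67 P=48.87
Read off P at T=7.55: 48.87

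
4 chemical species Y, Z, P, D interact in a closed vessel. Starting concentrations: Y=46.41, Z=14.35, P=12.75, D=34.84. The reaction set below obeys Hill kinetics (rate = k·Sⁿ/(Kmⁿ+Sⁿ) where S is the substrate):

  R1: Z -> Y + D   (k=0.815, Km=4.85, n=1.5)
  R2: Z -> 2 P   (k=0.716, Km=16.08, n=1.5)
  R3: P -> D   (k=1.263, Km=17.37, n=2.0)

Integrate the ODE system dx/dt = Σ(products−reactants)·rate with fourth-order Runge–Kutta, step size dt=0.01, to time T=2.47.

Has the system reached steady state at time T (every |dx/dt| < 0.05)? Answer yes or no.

Steady state at T: no

RK4 with dt=0.01: 247 steps to T=2.47. Trajectory (selected grid times):
t=0.00: Y=46.41 Z=14.35 P=12.75 D=34.84
t=0.27: Y=46.59 Z=14.08 P=12.81 D=35.14
t=0.55: Y=46.78 Z=13.80 P=12.86 D=35.46
t=0.82: Y=46.96 Z=13.53 P=12.91 D=35.76
t=1.10: Y=47.15 Z=13.26 P=12.96 D=36.07
t=1.37: Y=47.33 Z=13.00 P=13.00 D=36.38
t=1.65: Y=47.52 Z=12.73 P=13.04 D=36.69
t=1.92: Y=47.69 Z=12.47 P=13.07 D=36.99
t=2.20: Y=47.88 Z=12.21 P=13.11 D=37.30
t=2.47: Y=48.05 Z=11.96 P=13.13 D=37.60
Rates at T: R1=0.6477, R2=0.2797, R3=0.4595
dx/dt at T (Σ net stoichiometry × rate): Y=+0.6477, Z=-0.9274, P=+0.1000, D=+1.1071
Largest |dx/dt| is |+1.1071| (D) ≥ 0.05 → not steady.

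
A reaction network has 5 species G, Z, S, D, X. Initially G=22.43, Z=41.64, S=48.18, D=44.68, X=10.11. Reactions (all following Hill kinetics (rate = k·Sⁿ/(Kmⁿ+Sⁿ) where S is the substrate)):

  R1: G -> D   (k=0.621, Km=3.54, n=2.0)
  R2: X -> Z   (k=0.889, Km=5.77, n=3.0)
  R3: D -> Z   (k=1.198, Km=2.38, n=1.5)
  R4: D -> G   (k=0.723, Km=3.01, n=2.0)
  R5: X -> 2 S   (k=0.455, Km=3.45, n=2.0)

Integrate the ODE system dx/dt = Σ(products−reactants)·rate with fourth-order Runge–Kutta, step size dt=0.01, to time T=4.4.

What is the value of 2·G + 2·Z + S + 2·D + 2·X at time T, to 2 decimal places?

Value at T = 285.90

Check how each reaction changes W = 2·G + 2·Z + S + 2·D + 2·X (weight of products minus weight of reactants):
R1: G -> D: (2·1) − (2·1) = 2 − 2 = 0
R2: X -> Z: (2·1) − (2·1) = 2 − 2 = 0
R3: D -> Z: (2·1) − (2·1) = 2 − 2 = 0
R4: D -> G: (2·1) − (2·1) = 2 − 2 = 0
R5: X -> 2 S: (1·2) − (2·1) = 2 − 2 = 0
Every reaction leaves W unchanged, so W is conserved and no simulation is needed: W(T) = W(0) = 2·22.43 + 2·41.64 + 48.18 + 2·44.68 + 2·10.11 = 285.90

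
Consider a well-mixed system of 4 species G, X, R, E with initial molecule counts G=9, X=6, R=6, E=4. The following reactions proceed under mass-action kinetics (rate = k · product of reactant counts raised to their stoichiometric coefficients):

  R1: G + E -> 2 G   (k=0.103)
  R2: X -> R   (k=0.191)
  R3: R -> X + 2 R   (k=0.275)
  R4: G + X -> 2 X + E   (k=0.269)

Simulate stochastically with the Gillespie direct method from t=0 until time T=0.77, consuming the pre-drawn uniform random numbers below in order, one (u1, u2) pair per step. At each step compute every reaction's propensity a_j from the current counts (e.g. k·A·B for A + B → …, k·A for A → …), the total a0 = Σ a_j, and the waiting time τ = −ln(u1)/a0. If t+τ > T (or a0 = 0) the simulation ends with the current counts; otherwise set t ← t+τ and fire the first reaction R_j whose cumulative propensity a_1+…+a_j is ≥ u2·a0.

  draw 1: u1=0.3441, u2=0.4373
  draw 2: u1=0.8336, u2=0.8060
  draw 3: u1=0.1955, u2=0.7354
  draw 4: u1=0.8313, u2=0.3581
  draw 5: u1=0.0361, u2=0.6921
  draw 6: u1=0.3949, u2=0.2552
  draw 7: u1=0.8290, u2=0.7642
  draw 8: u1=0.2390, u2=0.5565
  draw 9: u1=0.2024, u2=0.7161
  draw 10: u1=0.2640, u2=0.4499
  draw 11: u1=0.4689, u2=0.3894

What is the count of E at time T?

t=0.000: G=9 X=6 R=6 E=4
Draw 1: a1=3.708, a2=1.146, a3=1.650, a4=14.526, a0=21.030; τ=−ln(0.3441)/21.030=0.051 → t=0.051; u2·a0=0.4373·21.030=9.196; a1+…+a3=6.504 < 9.196 ≤ a1+…+a4=21.030 → R4 fires; G=8 X=7 R=6 E=5
Draw 2: a1=4.120, a2=1.337, a3=1.650, a4=15.064, a0=22.171; τ=−ln(0.8336)/22.171=0.008 → t=0.059; u2·a0=0.8060·22.171=17.870; a1+…+a3=7.107 < 17.870 ≤ a1+…+a4=22.171 → R4 fires; G=7 X=8 R=6 E=6
Draw 3: a1=4.326, a2=1.528, a3=1.650, a4=15.064, a0=22.568; τ=−ln(0.1955)/22.568=0.072 → t=0.131; u2·a0=0.7354·22.568=16.597; a1+…+a3=7.504 < 16.597 ≤ a1+…+a4=22.568 → R4 fires; G=6 X=9 R=6 E=7
Draw 4: a1=4.326, a2=1.719, a3=1.650, a4=14.526, a0=22.221; τ=−ln(0.8313)/22.221=0.008 → t=0.140; u2·a0=0.3581·22.221=7.957; a1+…+a3=7.695 < 7.957 ≤ a1+…+a4=22.221 → R4 fires; G=5 X=10 R=6 E=8
Draw 5: a1=4.120, a2=1.910, a3=1.650, a4=13.450, a0=21.130; τ=−ln(0.0361)/21.130=0.157 → t=0.297; u2·a0=0.6921·21.130=14.624; a1+…+a3=7.680 < 14.624 ≤ a1+…+a4=21.130 → R4 fires; G=4 X=11 R=6 E=9
Draw 6: a1=3.708, a2=2.101, a3=1.650, a4=11.836, a0=19.295; τ=−ln(0.3949)/19.295=0.048 → t=0.345; u2·a0=0.2552·19.295=4.924; a1=3.708 < 4.924 ≤ a1+a2=5.809 → R2 fires; G=4 X=10 R=7 E=9
Draw 7: a1=3.708, a2=1.910, a3=1.925, a4=10.760, a0=18.303; τ=−ln(0.8290)/18.303=0.010 → t=0.355; u2·a0=0.7642·18.303=13.987; a1+…+a3=7.543 < 13.987 ≤ a1+…+a4=18.303 → R4 fires; G=3 X=11 R=7 E=10
Draw 8: a1=3.090, a2=2.101, a3=1.925, a4=8.877, a0=15.993; τ=−ln(0.2390)/15.993=0.089 → t=0.445; u2·a0=0.5565·15.993=8.900; a1+…+a3=7.116 < 8.900 ≤ a1+…+a4=15.993 → R4 fires; G=2 X=12 R=7 E=11
Draw 9: a1=2.266, a2=2.292, a3=1.925, a4=6.456, a0=12.939; τ=−ln(0.2024)/12.939=0.123 → t=0.568; u2·a0=0.7161·12.939=9.266; a1+…+a3=6.483 < 9.266 ≤ a1+…+a4=12.939 → R4 fires; G=1 X=13 R=7 E=12
Draw 10: a1=1.236, a2=2.483, a3=1.925, a4=3.497, a0=9.141; τ=−ln(0.2640)/9.141=0.146 → t=0.714; u2·a0=0.4499·9.141=4.113; a1+a2=3.719 < 4.113 ≤ a1+…+a3=5.644 → R3 fires; G=1 X=14 R=8 E=12
Draw 11: a1=1.236, a2=2.674, a3=2.200, a4=3.766, a0=9.876; τ=−ln(0.4689)/9.876=0.077 → t=0.791 > T=0.77: stop.
Read off E at T=0.77: 12

E at T = 12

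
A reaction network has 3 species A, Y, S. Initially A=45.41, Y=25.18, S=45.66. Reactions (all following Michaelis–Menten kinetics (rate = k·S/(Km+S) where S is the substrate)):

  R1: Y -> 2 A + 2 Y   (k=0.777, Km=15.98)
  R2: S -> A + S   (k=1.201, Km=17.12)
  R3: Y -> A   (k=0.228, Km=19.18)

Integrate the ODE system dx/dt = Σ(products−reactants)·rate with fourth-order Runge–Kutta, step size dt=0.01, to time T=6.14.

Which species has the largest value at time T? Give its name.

RK4 with dt=0.01: 614 steps to T=6.14. Trajectory (selected grid times):
t=0.00: A=45.41 Y=25.18 S=45.66
t=0.68: A=46.74 Y=25.42 S=45.66
t=1.36: A=48.07 Y=25.65 S=45.66
t=2.05: A=49.43 Y=25.89 S=45.66
t=2.73: A=50.76 Y=26.13 S=45.66
t=3.41: A=52.11 Y=26.37 S=45.66
t=4.09: A=53.45 Y=26.61 S=45.66
t=4.78: A=54.81 Y=26.85 S=45.66
t=5.46: A=56.16 Y=27.09 S=45.66
t=6.14: A=57.51 Y=27.34 S=45.66
At T=6.14: A=57.51 Y=27.34 S=45.66; the largest is A.

Dominant species at T: A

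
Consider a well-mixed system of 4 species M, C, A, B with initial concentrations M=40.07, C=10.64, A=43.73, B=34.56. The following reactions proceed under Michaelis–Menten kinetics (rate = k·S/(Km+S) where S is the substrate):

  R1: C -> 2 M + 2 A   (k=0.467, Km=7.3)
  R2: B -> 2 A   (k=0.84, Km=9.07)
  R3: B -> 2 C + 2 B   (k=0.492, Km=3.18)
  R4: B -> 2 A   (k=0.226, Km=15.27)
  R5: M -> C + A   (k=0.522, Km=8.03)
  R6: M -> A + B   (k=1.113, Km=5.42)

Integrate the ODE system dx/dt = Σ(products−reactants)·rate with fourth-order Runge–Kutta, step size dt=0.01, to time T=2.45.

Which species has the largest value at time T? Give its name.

RK4 with dt=0.01: 245 steps to T=2.45. Trajectory (selected grid times):
t=0.00: M=40.07 C=10.64 A=43.73 B=34.56
t=0.27: M=39.84 C=10.93 A=44.71 B=34.72
t=0.54: M=39.61 C=11.21 A=45.68 B=34.89
t=0.82: M=39.37 C=11.50 A=46.70 B=35.06
t=1.09: M=39.15 C=11.79 A=47.68 B=35.22
t=1.36: M=38.92 C=12.07 A=48.67 B=35.38
t=1.63: M=38.70 C=12.35 A=49.65 B=35.55
t=1.91: M=38.47 C=12.64 A=50.67 B=35.71
t=2.18: M=38.25 C=12.92 A=51.66 B=35.88
t=2.45: M=38.03 C=13.20 A=52.65 B=36.04
At T=2.45: M=38.03 C=13.20 A=52.65 B=36.04; the largest is A.

Dominant species at T: A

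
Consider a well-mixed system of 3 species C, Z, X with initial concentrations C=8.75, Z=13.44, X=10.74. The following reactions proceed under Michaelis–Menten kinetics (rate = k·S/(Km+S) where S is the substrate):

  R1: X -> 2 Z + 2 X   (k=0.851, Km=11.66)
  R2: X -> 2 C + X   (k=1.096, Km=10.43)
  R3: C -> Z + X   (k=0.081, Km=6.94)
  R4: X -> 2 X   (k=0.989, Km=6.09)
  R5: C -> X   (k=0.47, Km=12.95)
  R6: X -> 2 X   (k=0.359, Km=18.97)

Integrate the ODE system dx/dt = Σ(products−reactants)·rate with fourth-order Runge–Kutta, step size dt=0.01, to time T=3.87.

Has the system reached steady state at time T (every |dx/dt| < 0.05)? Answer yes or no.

Steady state at T: no

RK4 with dt=0.01: 387 steps to T=3.87. Trajectory (selected grid times):
t=0.00: C=8.75 Z=13.44 X=10.74
t=0.43: C=9.13 Z=13.82 X=11.35
t=0.86: C=9.53 Z=14.20 X=11.98
t=1.29: C=9.93 Z=14.60 X=12.62
t=1.72: C=10.34 Z=15.00 X=13.27
t=2.15: C=10.76 Z=15.42 X=13.94
t=2.58: C=11.19 Z=15.84 X=14.62
t=3.01: C=11.63 Z=16.28 X=15.31
t=3.44: C=12.08 Z=16.72 X=16.01
t=3.87: C=12.53 Z=17.17 X=16.73
Rates at T: R1=0.5015, R2=0.6751, R3=0.0521, R4=0.7251, R5=0.2312, R6=0.1682
dx/dt at T (Σ net stoichiometry × rate): C=+1.0669, Z=+1.0551, X=+1.6781
Largest |dx/dt| is |+1.6781| (X) ≥ 0.05 → not steady.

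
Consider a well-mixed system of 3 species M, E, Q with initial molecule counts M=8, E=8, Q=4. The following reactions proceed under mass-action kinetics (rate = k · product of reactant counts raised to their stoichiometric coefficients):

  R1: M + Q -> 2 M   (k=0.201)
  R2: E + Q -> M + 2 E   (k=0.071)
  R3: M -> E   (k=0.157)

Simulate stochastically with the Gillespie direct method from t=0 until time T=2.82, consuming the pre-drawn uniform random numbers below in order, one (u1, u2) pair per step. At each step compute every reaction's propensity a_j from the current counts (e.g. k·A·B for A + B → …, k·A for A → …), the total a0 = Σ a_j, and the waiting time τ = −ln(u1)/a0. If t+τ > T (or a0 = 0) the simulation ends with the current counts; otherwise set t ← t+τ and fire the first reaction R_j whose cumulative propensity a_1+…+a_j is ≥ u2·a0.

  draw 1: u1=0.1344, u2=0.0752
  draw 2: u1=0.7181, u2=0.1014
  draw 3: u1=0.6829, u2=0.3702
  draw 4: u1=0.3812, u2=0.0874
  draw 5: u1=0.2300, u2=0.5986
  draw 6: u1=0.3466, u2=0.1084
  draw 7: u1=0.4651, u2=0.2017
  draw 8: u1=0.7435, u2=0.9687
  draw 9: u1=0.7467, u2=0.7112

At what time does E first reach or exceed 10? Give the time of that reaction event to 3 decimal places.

t=0.000: M=8 E=8 Q=4
Draw 1: a1=6.432, a2=2.272, a3=1.256, a0=9.960; τ=−ln(0.1344)/9.960=0.201 → t=0.201; u2·a0=0.0752·9.960=0.749 ≤ a1=6.432 → R1 fires; M=9 E=8 Q=3
Draw 2: a1=5.427, a2=1.704, a3=1.413, a0=8.544; τ=−ln(0.7181)/8.544=0.039 → t=0.240; u2·a0=0.1014·8.544=0.866 ≤ a1=5.427 → R1 fires; M=10 E=8 Q=2
Draw 3: a1=4.020, a2=1.136, a3=1.570, a0=6.726; τ=−ln(0.6829)/6.726=0.057 → t=0.297; u2·a0=0.3702·6.726=2.490 ≤ a1=4.020 → R1 fires; M=11 E=8 Q=1
Draw 4: a1=2.211, a2=0.568, a3=1.727, a0=4.506; τ=−ln(0.3812)/4.506=0.214 → t=0.511; u2·a0=0.0874·4.506=0.394 ≤ a1=2.211 → R1 fires; M=12 E=8 Q=0
Draw 5: a1=0.000, a2=0.000, a3=1.884, a0=1.884; τ=−ln(0.2300)/1.884=0.780 → t=1.291; u2·a0=0.5986·1.884=1.128; a1+a2=0.000 < 1.128 ≤ a1+…+a3=1.884 → R3 fires; M=11 E=9 Q=0
Draw 6: a1=0.000, a2=0.000, a3=1.727, a0=1.727; τ=−ln(0.3466)/1.727=0.614 → t=1.905; u2·a0=0.1084·1.727=0.187; a1+a2=0.000 < 0.187 ≤ a1+…+a3=1.727 → R3 fires; M=10 E=10 Q=0
Draw 7: a1=0.000, a2=0.000, a3=1.570, a0=1.570; τ=−ln(0.4651)/1.570=0.488 → t=2.392; u2·a0=0.2017·1.570=0.317; a1+a2=0.000 < 0.317 ≤ a1+…+a3=1.570 → R3 fires; M=9 E=11 Q=0
Draw 8: a1=0.000, a2=0.000, a3=1.413, a0=1.413; τ=−ln(0.7435)/1.413=0.210 → t=2.602; u2·a0=0.9687·1.413=1.369; a1+a2=0.000 < 1.369 ≤ a1+…+a3=1.413 → R3 fires; M=8 E=12 Q=0
Draw 9: a1=0.000, a2=0.000, a3=1.256, a0=1.256; τ=−ln(0.7467)/1.256=0.233 → t=2.835 > T=2.82: stop.
E first becomes ≥ 10 when it reaches 10 at the event at t=1.905.

Threshold first reached at t = 1.905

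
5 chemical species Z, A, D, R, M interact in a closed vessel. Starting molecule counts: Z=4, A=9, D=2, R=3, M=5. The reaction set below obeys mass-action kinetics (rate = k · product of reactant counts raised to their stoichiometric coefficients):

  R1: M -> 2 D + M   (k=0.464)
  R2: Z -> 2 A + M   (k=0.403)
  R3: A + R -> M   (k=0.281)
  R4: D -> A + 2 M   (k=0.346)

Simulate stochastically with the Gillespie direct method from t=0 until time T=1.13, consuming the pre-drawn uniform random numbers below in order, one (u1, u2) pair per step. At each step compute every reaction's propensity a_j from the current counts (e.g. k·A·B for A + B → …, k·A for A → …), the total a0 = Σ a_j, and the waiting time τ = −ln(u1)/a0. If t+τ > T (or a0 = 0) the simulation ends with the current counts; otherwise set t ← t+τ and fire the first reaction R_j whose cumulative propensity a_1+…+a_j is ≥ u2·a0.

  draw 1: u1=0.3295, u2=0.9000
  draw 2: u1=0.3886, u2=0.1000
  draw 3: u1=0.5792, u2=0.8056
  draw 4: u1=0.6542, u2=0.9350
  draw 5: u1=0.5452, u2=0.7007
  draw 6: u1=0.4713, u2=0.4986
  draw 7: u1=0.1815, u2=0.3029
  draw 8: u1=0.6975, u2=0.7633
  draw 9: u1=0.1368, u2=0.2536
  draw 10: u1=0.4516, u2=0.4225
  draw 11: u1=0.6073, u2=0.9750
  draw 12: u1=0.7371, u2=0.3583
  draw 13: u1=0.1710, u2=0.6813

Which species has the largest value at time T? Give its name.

Dominant species at T: M

t=0.000: Z=4 A=9 D=2 R=3 M=5
Draw 1: a1=2.320, a2=1.612, a3=7.587, a4=0.692, a0=12.211; τ=−ln(0.3295)/12.211=0.091 → t=0.091; u2·a0=0.9000·12.211=10.990; a1+a2=3.932 < 10.990 ≤ a1+…+a3=11.519 → R3 fires; Z=4 A=8 D=2 R=2 M=6
Draw 2: a1=2.784, a2=1.612, a3=4.496, a4=0.692, a0=9.584; τ=−ln(0.3886)/9.584=0.099 → t=0.190; u2·a0=0.1000·9.584=0.958 ≤ a1=2.784 → R1 fires; Z=4 A=8 D=4 R=2 M=6
Draw 3: a1=2.784, a2=1.612, a3=4.496, a4=1.384, a0=10.276; τ=−ln(0.5792)/10.276=0.053 → t=0.243; u2·a0=0.8056·10.276=8.278; a1+a2=4.396 < 8.278 ≤ a1+…+a3=8.892 → R3 fires; Z=4 A=7 D=4 R=1 M=7
Draw 4: a1=3.248, a2=1.612, a3=1.967, a4=1.384, a0=8.211; τ=−ln(0.6542)/8.211=0.052 → t=0.294; u2·a0=0.9350·8.211=7.677; a1+…+a3=6.827 < 7.677 ≤ a1+…+a4=8.211 → R4 fires; Z=4 A=8 D=3 R=1 M=9
Draw 5: a1=4.176, a2=1.612, a3=2.248, a4=1.038, a0=9.074; τ=−ln(0.5452)/9.074=0.067 → t=0.361; u2·a0=0.7007·9.074=6.358; a1+a2=5.788 < 6.358 ≤ a1+…+a3=8.036 → R3 fires; Z=4 A=7 D=3 R=0 M=10
Draw 6: a1=4.640, a2=1.612, a3=0.000, a4=1.038, a0=7.290; τ=−ln(0.4713)/7.290=0.103 → t=0.464; u2·a0=0.4986·7.290=3.635 ≤ a1=4.640 → R1 fires; Z=4 A=7 D=5 R=0 M=10
Draw 7: a1=4.640, a2=1.612, a3=0.000, a4=1.730, a0=7.982; τ=−ln(0.1815)/7.982=0.214 → t=0.678; u2·a0=0.3029·7.982=2.418 ≤ a1=4.640 → R1 fires; Z=4 A=7 D=7 R=0 M=10
Draw 8: a1=4.640, a2=1.612, a3=0.000, a4=2.422, a0=8.674; τ=−ln(0.6975)/8.674=0.042 → t=0.720; u2·a0=0.7633·8.674=6.621; a1+…+a3=6.252 < 6.621 ≤ a1+…+a4=8.674 → R4 fires; Z=4 A=8 D=6 R=0 M=12
Draw 9: a1=5.568, a2=1.612, a3=0.000, a4=2.076, a0=9.256; τ=−ln(0.1368)/9.256=0.215 → t=0.935; u2·a0=0.2536·9.256=2.347 ≤ a1=5.568 → R1 fires; Z=4 A=8 D=8 R=0 M=12
Draw 10: a1=5.568, a2=1.612, a3=0.000, a4=2.768, a0=9.948; τ=−ln(0.4516)/9.948=0.080 → t=1.015; u2·a0=0.4225·9.948=4.203 ≤ a1=5.568 → R1 fires; Z=4 A=8 D=10 R=0 M=12
Draw 11: a1=5.568, a2=1.612, a3=0.000, a4=3.460, a0=10.640; τ=−ln(0.6073)/10.640=0.047 → t=1.061; u2·a0=0.9750·10.640=10.374; a1+…+a3=7.180 < 10.374 ≤ a1+…+a4=10.640 → R4 fires; Z=4 A=9 D=9 R=0 M=14
Draw 12: a1=6.496, a2=1.612, a3=0.000, a4=3.114, a0=11.222; τ=−ln(0.7371)/11.222=0.027 → t=1.089; u2·a0=0.3583·11.222=4.021 ≤ a1=6.496 → R1 fires; Z=4 A=9 D=11 R=0 M=14
Draw 13: a1=6.496, a2=1.612, a3=0.000, a4=3.806, a0=11.914; τ=−ln(0.1710)/11.914=0.148 → t=1.237 > T=1.13: stop.
At T=1.13: Z=4 A=9 D=11 R=0 M=14; the largest is M.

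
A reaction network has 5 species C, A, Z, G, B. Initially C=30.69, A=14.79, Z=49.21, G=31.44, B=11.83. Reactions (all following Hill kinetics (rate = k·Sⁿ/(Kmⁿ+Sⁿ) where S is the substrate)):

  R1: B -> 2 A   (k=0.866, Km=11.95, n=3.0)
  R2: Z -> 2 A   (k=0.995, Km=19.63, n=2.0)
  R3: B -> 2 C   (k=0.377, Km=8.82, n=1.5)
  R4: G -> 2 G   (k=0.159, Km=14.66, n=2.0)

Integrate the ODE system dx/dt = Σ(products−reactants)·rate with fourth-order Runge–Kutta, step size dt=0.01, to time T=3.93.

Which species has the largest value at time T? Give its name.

Dominant species at T: Z

RK4 with dt=0.01: 393 steps to T=3.93. Trajectory (selected grid times):
t=0.00: C=30.69 A=14.79 Z=49.21 G=31.44 B=11.83
t=0.44: C=30.89 A=15.91 Z=48.83 G=31.50 B=11.55
t=0.87: C=31.08 A=17.00 Z=48.46 G=31.55 B=11.28
t=1.31: C=31.28 A=18.09 Z=48.09 G=31.61 B=11.01
t=1.75: C=31.47 A=19.17 Z=47.71 G=31.67 B=10.75
t=2.18: C=31.65 A=20.20 Z=47.35 G=31.73 B=10.50
t=2.62: C=31.84 A=21.25 Z=46.98 G=31.78 B=10.26
t=3.06: C=32.02 A=22.29 Z=46.60 G=31.84 B=10.02
t=3.49: C=32.20 A=23.28 Z=46.24 G=31.90 B=9.80
t=3.93: C=32.38 A=24.29 Z=45.87 G=31.95 B=9.58
At T=3.93: C=32.38 A=24.29 Z=45.87 G=31.95 B=9.58; the largest is Z.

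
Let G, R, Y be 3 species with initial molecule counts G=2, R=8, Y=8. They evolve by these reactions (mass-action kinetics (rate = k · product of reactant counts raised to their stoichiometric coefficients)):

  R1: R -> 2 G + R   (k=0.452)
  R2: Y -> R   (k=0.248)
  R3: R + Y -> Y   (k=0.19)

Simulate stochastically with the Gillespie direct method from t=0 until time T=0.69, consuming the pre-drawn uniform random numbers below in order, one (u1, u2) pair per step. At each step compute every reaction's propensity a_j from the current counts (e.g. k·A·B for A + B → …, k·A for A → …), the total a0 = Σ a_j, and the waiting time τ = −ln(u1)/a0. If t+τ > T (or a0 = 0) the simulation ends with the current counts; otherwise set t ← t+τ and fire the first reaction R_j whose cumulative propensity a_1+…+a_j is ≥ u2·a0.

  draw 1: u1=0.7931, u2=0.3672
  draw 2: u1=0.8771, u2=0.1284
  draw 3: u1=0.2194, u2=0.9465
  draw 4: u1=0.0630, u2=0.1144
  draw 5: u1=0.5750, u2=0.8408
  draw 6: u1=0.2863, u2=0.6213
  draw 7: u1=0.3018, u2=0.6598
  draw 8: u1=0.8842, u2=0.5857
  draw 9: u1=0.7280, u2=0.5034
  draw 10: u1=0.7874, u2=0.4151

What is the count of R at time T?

t=0.000: G=2 R=8 Y=8
Draw 1: a1=3.616, a2=1.984, a3=12.160, a0=17.760; τ=−ln(0.7931)/17.760=0.013 → t=0.013; u2·a0=0.3672·17.760=6.521; a1+a2=5.600 < 6.521 ≤ a1+…+a3=17.760 → R3 fires; G=2 R=7 Y=8
Draw 2: a1=3.164, a2=1.984, a3=10.640, a0=15.788; τ=−ln(0.8771)/15.788=0.008 → t=0.021; u2·a0=0.1284·15.788=2.027 ≤ a1=3.164 → R1 fires; G=4 R=7 Y=8
Draw 3: a1=3.164, a2=1.984, a3=10.640, a0=15.788; τ=−ln(0.2194)/15.788=0.096 → t=0.117; u2·a0=0.9465·15.788=14.943; a1+a2=5.148 < 14.943 ≤ a1+…+a3=15.788 → R3 fires; G=4 R=6 Y=8
Draw 4: a1=2.712, a2=1.984, a3=9.120, a0=13.816; τ=−ln(0.0630)/13.816=0.200 → t=0.318; u2·a0=0.1144·13.816=1.581 ≤ a1=2.712 → R1 fires; G=6 R=6 Y=8
Draw 5: a1=2.712, a2=1.984, a3=9.120, a0=13.816; τ=−ln(0.5750)/13.816=0.040 → t=0.358; u2·a0=0.8408·13.816=11.616; a1+a2=4.696 < 11.616 ≤ a1+…+a3=13.816 → R3 fires; G=6 R=5 Y=8
Draw 6: a1=2.260, a2=1.984, a3=7.600, a0=11.844; τ=−ln(0.2863)/11.844=0.106 → t=0.463; u2·a0=0.6213·11.844=7.359; a1+a2=4.244 < 7.359 ≤ a1+…+a3=11.844 → R3 fires; G=6 R=4 Y=8
Draw 7: a1=1.808, a2=1.984, a3=6.080, a0=9.872; τ=−ln(0.3018)/9.872=0.121 → t=0.585; u2·a0=0.6598·9.872=6.514; a1+a2=3.792 < 6.514 ≤ a1+…+a3=9.872 → R3 fires; G=6 R=3 Y=8
Draw 8: a1=1.356, a2=1.984, a3=4.560, a0=7.900; τ=−ln(0.8842)/7.900=0.016 → t=0.600; u2·a0=0.5857·7.900=4.627; a1+a2=3.340 < 4.627 ≤ a1+…+a3=7.900 → R3 fires; G=6 R=2 Y=8
Draw 9: a1=0.904, a2=1.984, a3=3.040, a0=5.928; τ=−ln(0.7280)/5.928=0.054 → t=0.654; u2·a0=0.5034·5.928=2.984; a1+a2=2.888 < 2.984 ≤ a1+…+a3=5.928 → R3 fires; G=6 R=1 Y=8
Draw 10: a1=0.452, a2=1.984, a3=1.520, a0=3.956; τ=−ln(0.7874)/3.956=0.060 → t=0.714 > T=0.69: stop.
Read off R at T=0.69: 1

R at T = 1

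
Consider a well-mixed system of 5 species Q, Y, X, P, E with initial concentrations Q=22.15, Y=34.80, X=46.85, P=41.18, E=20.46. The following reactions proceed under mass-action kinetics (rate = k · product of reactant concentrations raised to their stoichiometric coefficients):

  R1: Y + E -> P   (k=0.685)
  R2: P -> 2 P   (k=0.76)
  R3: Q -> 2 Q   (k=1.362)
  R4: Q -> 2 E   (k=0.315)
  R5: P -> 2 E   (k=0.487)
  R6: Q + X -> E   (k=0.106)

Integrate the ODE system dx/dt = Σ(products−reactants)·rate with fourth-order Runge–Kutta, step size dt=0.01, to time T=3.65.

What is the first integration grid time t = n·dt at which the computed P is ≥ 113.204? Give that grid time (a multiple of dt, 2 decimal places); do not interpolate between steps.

RK4 with dt=0.01: 365 steps to T=3.65. Trajectory (selected grid times):
t=0.00: Q=22.15 Y=34.80 X=46.85 P=41.18 E=20.46
t=0.41: Q=7.68 Y=0.09 X=26.90 P=83.93 E=37.67
t=0.81: Q=4.29 Y=0.00 X=21.12 P=93.71 E=79.38
t=1.22: Q=2.82 Y=0.00 X=18.16 P=104.81 E=122.83
t=1.50: Q=2.25 Y=0.00 X=16.86 P=113.13 E=154.29
t=1.51: Q=2.24 Y=0.00 X=16.82 P=113.44 E=155.45
t=1.62: Q=2.07 Y=0.00 X=16.40 P=116.90 E=168.35
t=2.03: Q=1.60 Y=0.00 X=15.15 P=130.75 E=219.46
t=2.43: Q=1.31 Y=0.00 X=14.25 P=145.83 E=274.55
t=2.84: Q=1.10 Y=0.00 X=13.53 P=163.11 E=337.20
t=3.24: Q=0.95 Y=0.00 X=12.96 P=181.93 E=405.18
t=3.65: Q=0.84 Y=0.00 X=12.46 P=203.47 E=482.78
P(1.50)=113.134 < 113.204 but P(1.51)=113.444 ≥ 113.204, so the first grid time is t=1.51.

Threshold first reached at t = 1.51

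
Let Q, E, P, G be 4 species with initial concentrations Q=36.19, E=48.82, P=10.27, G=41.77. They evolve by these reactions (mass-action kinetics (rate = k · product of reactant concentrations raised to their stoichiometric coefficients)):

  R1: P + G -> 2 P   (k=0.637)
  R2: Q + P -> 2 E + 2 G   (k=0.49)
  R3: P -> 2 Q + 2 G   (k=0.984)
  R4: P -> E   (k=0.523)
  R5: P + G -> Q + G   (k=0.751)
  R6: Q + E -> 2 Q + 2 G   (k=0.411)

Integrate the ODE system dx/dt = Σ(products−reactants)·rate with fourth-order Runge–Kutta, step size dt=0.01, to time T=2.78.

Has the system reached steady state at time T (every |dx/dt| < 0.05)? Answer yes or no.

Steady state at T: yes

RK4 with dt=0.01: 278 steps to T=2.78. Trajectory (selected grid times):
t=0.00: Q=36.19 E=48.82 P=10.27 G=41.77
t=0.31: Q=108.83 E=0.00 P=0.00 G=171.86
t=0.62: Q=108.83 E=0.00 P=0.00 G=171.86
t=0.93: Q=108.83 E=0.00 P=0.00 G=171.86
t=1.24: Q=108.83 E=0.00 P=0.00 G=171.86
t=1.54: Q=108.83 E=0.00 P=0.00 G=171.86
t=1.85: Q=108.83 E=0.00 P=0.00 G=171.86
t=2.16: Q=108.83 E=0.00 P=0.00 G=171.86
t=2.47: Q=108.83 E=0.00 P=0.00 G=171.86
t=2.78: Q=108.83 E=0.00 P=0.00 G=171.86
Rates at T: R1=0.0000, R2=0.0000, R3=0.0000, R4=0.0000, R5=0.0000, R6=0.0000
dx/dt at T (Σ net stoichiometry × rate): Q=+0.0000, E=-0.0000, P=-0.0000, G=+0.0000
Largest |dx/dt| is |+0.0000| (G) < 0.05 → steady.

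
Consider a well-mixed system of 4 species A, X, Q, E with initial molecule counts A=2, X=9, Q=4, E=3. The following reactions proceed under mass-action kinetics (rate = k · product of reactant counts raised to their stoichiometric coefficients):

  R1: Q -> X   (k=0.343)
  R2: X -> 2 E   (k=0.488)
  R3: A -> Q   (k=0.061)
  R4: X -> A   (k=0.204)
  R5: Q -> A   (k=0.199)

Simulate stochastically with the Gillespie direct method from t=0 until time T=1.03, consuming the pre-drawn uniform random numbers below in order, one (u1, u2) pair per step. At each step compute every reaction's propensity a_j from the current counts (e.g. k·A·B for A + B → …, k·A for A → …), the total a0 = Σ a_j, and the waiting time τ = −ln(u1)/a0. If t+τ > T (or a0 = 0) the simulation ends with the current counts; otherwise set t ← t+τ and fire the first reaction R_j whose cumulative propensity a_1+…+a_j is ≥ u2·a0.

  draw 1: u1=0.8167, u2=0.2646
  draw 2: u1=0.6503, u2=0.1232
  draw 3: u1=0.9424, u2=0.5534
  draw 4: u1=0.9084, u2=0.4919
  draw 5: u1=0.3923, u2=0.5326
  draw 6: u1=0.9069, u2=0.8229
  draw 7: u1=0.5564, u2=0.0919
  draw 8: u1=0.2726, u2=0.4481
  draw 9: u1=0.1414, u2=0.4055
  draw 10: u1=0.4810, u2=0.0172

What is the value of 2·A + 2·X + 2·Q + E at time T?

Value at T = 33

Check how each reaction changes W = 2·A + 2·X + 2·Q + E (weight of products minus weight of reactants):
R1: Q -> X: (2·1) − (2·1) = 2 − 2 = 0
R2: X -> 2 E: (1·2) − (2·1) = 2 − 2 = 0
R3: A -> Q: (2·1) − (2·1) = 2 − 2 = 0
R4: X -> A: (2·1) − (2·1) = 2 − 2 = 0
R5: Q -> A: (2·1) − (2·1) = 2 − 2 = 0
Every reaction leaves W unchanged, so W is conserved and no simulation is needed: W(T) = W(0) = 2·2 + 2·9 + 2·4 + 3 = 33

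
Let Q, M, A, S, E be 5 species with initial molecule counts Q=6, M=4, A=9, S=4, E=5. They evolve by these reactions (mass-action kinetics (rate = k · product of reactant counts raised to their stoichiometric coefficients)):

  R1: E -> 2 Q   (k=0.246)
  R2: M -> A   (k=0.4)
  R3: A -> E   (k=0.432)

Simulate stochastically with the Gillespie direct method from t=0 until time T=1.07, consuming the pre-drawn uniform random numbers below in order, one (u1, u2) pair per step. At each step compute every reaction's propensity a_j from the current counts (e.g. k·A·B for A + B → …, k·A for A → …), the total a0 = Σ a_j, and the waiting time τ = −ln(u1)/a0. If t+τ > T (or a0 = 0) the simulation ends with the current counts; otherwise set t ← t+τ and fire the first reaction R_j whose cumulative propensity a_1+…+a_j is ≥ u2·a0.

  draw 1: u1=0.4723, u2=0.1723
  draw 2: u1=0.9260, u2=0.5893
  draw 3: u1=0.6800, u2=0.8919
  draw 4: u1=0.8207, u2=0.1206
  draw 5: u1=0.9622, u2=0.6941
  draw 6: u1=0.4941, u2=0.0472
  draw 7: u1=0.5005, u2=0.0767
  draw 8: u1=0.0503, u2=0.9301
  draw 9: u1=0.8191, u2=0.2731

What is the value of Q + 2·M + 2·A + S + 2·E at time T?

Value at T = 46

Check how each reaction changes W = Q + 2·M + 2·A + S + 2·E (weight of products minus weight of reactants):
R1: E -> 2 Q: (1·2) − (2·1) = 2 − 2 = 0
R2: M -> A: (2·1) − (2·1) = 2 − 2 = 0
R3: A -> E: (2·1) − (2·1) = 2 − 2 = 0
Every reaction leaves W unchanged, so W is conserved and no simulation is needed: W(T) = W(0) = 6 + 2·4 + 2·9 + 4 + 2·5 = 46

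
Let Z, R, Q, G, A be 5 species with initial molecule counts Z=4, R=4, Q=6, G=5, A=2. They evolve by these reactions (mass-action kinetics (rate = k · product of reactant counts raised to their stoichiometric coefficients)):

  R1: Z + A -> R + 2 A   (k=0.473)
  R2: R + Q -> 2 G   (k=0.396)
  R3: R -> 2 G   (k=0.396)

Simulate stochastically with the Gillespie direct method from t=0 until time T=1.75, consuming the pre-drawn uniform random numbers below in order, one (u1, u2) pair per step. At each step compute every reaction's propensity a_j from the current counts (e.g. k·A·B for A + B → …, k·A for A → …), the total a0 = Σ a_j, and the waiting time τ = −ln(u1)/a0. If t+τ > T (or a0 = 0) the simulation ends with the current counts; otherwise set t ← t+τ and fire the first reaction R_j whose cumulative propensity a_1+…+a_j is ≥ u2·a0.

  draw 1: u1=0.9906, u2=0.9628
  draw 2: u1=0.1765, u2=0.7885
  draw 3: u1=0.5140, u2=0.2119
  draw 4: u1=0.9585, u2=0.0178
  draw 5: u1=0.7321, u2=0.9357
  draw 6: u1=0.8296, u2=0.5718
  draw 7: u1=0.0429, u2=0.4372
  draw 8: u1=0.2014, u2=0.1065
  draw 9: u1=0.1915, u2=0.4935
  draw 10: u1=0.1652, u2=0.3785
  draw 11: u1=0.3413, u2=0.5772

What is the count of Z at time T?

Z at T = 0

t=0.000: Z=4 R=4 Q=6 G=5 A=2
Draw 1: a1=3.784, a2=9.504, a3=1.584, a0=14.872; τ=−ln(0.9906)/14.872=0.001 → t=0.001; u2·a0=0.9628·14.872=14.319; a1+a2=13.288 < 14.319 ≤ a1+…+a3=14.872 → R3 fires; Z=4 R=3 Q=6 G=7 A=2
Draw 2: a1=3.784, a2=7.128, a3=1.188, a0=12.100; τ=−ln(0.1765)/12.100=0.143 → t=0.144; u2·a0=0.7885·12.100=9.541; a1=3.784 < 9.541 ≤ a1+a2=10.912 → R2 fires; Z=4 R=2 Q=5 G=9 A=2
Draw 3: a1=3.784, a2=3.960, a3=0.792, a0=8.536; τ=−ln(0.5140)/8.536=0.078 → t=0.222; u2·a0=0.2119·8.536=1.809 ≤ a1=3.784 → R1 fires; Z=3 R=3 Q=5 G=9 A=3
Draw 4: a1=4.257, a2=5.940, a3=1.188, a0=11.385; τ=−ln(0.9585)/11.385=0.004 → t=0.226; u2·a0=0.0178·11.385=0.203 ≤ a1=4.257 → R1 fires; Z=2 R=4 Q=5 G=9 A=4
Draw 5: a1=3.784, a2=7.920, a3=1.584, a0=13.288; τ=−ln(0.7321)/13.288=0.023 → t=0.249; u2·a0=0.9357·13.288=12.434; a1+a2=11.704 < 12.434 ≤ a1+…+a3=13.288 → R3 fires; Z=2 R=3 Q=5 G=11 A=4
Draw 6: a1=3.784, a2=5.940, a3=1.188, a0=10.912; τ=−ln(0.8296)/10.912=0.017 → t=0.266; u2·a0=0.5718·10.912=6.239; a1=3.784 < 6.239 ≤ a1+a2=9.724 → R2 fires; Z=2 R=2 Q=4 G=13 A=4
Draw 7: a1=3.784, a2=3.168, a3=0.792, a0=7.744; τ=−ln(0.0429)/7.744=0.407 → t=0.673; u2·a0=0.4372·7.744=3.386 ≤ a1=3.784 → R1 fires; Z=1 R=3 Q=4 G=13 A=5
Draw 8: a1=2.365, a2=4.752, a3=1.188, a0=8.305; τ=−ln(0.2014)/8.305=0.193 → t=0.866; u2·a0=0.1065·8.305=0.884 ≤ a1=2.365 → R1 fires; Z=0 R=4 Q=4 G=13 A=6
Draw 9: a1=0.000, a2=6.336, a3=1.584, a0=7.920; τ=−ln(0.1915)/7.920=0.209 → t=1.075; u2·a0=0.4935·7.920=3.909; a1=0.000 < 3.909 ≤ a1+a2=6.336 → R2 fires; Z=0 R=3 Q=3 G=15 A=6
Draw 10: a1=0.000, a2=3.564, a3=1.188, a0=4.752; τ=−ln(0.1652)/4.752=0.379 → t=1.453; u2·a0=0.3785·4.752=1.799; a1=0.000 < 1.799 ≤ a1+a2=3.564 → R2 fires; Z=0 R=2 Q=2 G=17 A=6
Draw 11: a1=0.000, a2=1.584, a3=0.792, a0=2.376; τ=−ln(0.3413)/2.376=0.452 → t=1.906 > T=1.75: stop.
Read off Z at T=1.75: 0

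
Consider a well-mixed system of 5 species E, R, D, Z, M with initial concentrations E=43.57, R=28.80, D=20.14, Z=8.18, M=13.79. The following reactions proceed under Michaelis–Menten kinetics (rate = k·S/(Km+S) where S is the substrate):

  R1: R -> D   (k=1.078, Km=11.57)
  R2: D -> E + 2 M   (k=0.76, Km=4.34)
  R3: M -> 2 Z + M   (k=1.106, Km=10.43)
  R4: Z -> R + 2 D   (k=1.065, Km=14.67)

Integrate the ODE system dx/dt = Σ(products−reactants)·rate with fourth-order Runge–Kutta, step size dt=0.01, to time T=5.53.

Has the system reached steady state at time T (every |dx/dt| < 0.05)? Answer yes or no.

RK4 with dt=0.01: 553 steps to T=5.53. Trajectory (selected grid times):
t=0.00: E=43.57 R=28.80 D=20.14 Z=8.18 M=13.79
t=0.61: E=43.95 R=28.57 D=20.70 Z=8.72 M=14.55
t=1.23: E=44.34 R=28.34 D=21.29 Z=9.28 M=15.34
t=1.84: E=44.73 R=28.13 D=21.88 Z=9.83 M=16.11
t=2.46: E=45.12 R=27.93 D=22.50 Z=10.40 M=16.90
t=3.07: E=45.51 R=27.74 D=23.12 Z=10.97 M=17.67
t=3.69: E=45.91 R=27.56 D=23.77 Z=11.55 M=18.47
t=4.30: E=46.30 R=27.38 D=24.42 Z=12.13 M=19.26
t=4.92: E=46.70 R=27.22 D=25.09 Z=12.72 M=20.06
t=5.53: E=47.10 R=27.06 D=25.77 Z=13.31 M=20.85
Rates at T: R1=0.7551, R2=0.6504, R3=0.7372, R4=0.5067
dx/dt at T (Σ net stoichiometry × rate): E=+0.6504, R=-0.2485, D=+1.1180, Z=+0.9677, M=+1.3009
Largest |dx/dt| is |+1.3009| (M) ≥ 0.05 → not steady.

Steady state at T: no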